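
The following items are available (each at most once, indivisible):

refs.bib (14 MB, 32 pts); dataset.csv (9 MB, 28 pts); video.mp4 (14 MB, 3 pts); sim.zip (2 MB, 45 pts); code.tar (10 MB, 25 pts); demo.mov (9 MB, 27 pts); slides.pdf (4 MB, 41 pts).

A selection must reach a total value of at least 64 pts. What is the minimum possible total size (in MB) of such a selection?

6

Subsets with value ≥ 64, sorted by total size:
- sim.zip+slides.pdf: size 6, value 86
- dataset.csv+sim.zip: size 11, value 73
- sim.zip+demo.mov: size 11, value 72
Minimum size: 6 MB.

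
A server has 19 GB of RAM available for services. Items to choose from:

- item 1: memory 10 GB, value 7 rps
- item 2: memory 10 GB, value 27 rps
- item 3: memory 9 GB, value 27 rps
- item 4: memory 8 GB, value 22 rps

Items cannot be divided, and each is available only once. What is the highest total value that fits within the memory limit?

Check high-value combinations within 19 GB:
- item 2+item 3: memory 10+9=19, value 27+27=54
- item 3+item 4: memory 9+8=17, value 27+22=49
- item 2+item 4: memory 10+8=18, value 27+22=49
- item 1+item 3: memory 10+9=19, value 7+27=34
Best: 54 rps.

54 rps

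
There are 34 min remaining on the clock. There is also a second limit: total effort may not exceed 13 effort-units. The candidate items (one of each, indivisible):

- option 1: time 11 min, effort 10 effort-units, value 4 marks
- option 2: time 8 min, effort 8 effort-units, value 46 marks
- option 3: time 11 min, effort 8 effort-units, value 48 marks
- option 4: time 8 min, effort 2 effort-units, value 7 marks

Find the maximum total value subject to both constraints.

Feasible sets respecting both limits:
- option 3+option 4: time 19, effort 10, value 55
- option 2+option 4: time 16, effort 10, value 53
- option 3: time 11, effort 8, value 48
Best: 55 marks.

55 marks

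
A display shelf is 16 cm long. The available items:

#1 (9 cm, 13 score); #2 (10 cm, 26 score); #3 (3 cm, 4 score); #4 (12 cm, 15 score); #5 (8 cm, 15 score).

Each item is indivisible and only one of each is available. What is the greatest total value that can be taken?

30 score

Check high-value combinations within 16 cm:
- #2+#3: length 10+3=13, value 26+4=30
- #2: length 10, value 26
- #3+#5: length 3+8=11, value 4+15=19
Best: 30 score.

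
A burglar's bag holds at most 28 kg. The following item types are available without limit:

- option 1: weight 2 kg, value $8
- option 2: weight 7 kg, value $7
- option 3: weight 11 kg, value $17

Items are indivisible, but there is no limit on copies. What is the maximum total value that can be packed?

Best value-per-unit is option 1 at 8/2, and filling with it alone uses weight 14×2=28. No mix of the others beats 14×8 = 112.

$112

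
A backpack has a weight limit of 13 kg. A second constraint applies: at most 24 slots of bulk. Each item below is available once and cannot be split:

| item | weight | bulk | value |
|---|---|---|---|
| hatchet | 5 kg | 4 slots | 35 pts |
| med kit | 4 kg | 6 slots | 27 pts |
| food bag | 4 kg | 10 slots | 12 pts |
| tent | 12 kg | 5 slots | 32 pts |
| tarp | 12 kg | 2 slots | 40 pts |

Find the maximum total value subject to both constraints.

74 pts

Feasible sets respecting both limits:
- hatchet+med kit+food bag: weight 13, bulk 20, value 74
- hatchet+med kit: weight 9, bulk 10, value 62
- hatchet+food bag: weight 9, bulk 14, value 47
Best: 74 pts.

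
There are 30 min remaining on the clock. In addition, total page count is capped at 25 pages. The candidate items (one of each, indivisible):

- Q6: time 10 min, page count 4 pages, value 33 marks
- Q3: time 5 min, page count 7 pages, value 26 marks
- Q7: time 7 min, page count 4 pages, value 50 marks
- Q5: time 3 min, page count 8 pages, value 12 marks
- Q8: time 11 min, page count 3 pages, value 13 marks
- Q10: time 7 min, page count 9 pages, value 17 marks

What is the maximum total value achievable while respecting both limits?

Feasible sets respecting both limits:
- Q6+Q3+Q7+Q10: time 29, page count 24, value 126
- Q6+Q3+Q7+Q5: time 25, page count 23, value 121
- Q6+Q7+Q5+Q10: time 27, page count 25, value 112
- Q6+Q3+Q7: time 22, page count 15, value 109
Best: 126 marks.

126 marks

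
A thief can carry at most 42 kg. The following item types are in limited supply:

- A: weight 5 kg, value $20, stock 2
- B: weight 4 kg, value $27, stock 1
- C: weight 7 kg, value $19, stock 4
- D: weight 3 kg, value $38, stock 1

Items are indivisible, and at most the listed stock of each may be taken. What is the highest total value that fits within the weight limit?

Top feasible selections:
- 2×A + 1×B + 3×C + 1×D: weight 38, value 162
- 1×A + 1×B + 4×C + 1×D: weight 40, value 161
- 2×A + 4×C + 1×D: weight 41, value 154
- 2×A + 1×B + 2×C + 1×D: weight 31, value 143
Best: $162.

$162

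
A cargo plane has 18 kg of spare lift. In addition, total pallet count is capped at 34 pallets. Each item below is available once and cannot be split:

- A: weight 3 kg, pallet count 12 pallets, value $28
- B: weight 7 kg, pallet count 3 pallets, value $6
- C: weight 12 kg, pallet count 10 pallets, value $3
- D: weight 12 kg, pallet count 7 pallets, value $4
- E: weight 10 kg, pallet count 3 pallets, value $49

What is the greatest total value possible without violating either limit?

Feasible sets respecting both limits:
- A+E: weight 13, pallet count 15, value 77
- B+E: weight 17, pallet count 6, value 55
- E: weight 10, pallet count 3, value 49
Best: $77.

$77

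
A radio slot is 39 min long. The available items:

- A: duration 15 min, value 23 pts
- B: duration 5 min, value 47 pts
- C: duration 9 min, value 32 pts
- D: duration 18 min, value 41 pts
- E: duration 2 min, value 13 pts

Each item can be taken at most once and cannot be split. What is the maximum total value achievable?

133 pts

This is a 0/1 knapsack; check combinations near the capacity.
- B+C+D+E: duration 5+9+18+2=34, value 47+32+41+13=133
- B+C+D: duration 5+9+18=32, value 47+32+41=120
- A+B+C+E: duration 15+5+9+2=31, value 23+47+32+13=115
- A+B+D: duration 15+5+18=38, value 23+47+41=111
- A+B+C: duration 15+5+9=29, value 23+47+32=102
Best: 133 pts.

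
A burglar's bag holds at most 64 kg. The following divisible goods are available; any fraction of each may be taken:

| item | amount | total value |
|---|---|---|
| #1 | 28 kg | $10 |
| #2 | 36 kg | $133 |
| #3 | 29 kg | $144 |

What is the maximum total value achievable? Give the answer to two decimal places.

Take in order of value per unit:
- #3 (144/29 per unit): all 29 → value 144, running total 144.00
- #2 (133/36 per unit): 35 of 36 → value 35×133/36 = 129.3056, running total 273.31
Total 273.31.

273.31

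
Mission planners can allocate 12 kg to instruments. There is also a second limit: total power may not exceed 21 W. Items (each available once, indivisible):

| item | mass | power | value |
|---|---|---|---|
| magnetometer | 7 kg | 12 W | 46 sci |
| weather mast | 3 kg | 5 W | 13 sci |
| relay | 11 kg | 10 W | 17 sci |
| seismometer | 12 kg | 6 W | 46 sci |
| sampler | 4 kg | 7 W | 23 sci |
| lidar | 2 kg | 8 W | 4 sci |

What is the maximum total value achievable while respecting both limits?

69 sci

Feasible sets respecting both limits:
- magnetometer+sampler: mass 11, power 19, value 69
- magnetometer+weather mast: mass 10, power 17, value 59
- magnetometer+lidar: mass 9, power 20, value 50
Best: 69 sci.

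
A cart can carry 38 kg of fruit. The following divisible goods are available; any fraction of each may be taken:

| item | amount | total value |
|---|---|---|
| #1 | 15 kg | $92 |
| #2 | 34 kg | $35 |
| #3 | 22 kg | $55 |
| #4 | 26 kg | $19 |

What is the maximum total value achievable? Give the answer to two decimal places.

148.03

Take in order of value per unit:
- #1 (92/15 per unit): all 15 → value 92, running total 92.00
- #3 (55/22 per unit): all 22 → value 55, running total 147.00
- #2 (35/34 per unit): 1 of 34 → value 1×35/34 = 1.0294, running total 148.03
Total 148.03.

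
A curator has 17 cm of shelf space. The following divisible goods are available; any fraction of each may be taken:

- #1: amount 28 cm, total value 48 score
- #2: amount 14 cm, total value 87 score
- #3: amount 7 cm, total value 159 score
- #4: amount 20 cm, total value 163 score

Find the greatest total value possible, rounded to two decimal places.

240.50

Take in order of value per unit:
- #3 (159/7 per unit): all 7 → value 159, running total 159.00
- #4 (163/20 per unit): 10 of 20 → value 10×163/20 = 81.5000, running total 240.50
Total 240.50.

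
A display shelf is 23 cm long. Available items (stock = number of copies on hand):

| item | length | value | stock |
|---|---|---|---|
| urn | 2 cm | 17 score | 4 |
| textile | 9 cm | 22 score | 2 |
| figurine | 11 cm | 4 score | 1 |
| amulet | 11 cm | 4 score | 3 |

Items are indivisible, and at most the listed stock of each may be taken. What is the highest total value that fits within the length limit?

Top feasible selections:
- 4×urn + 1×textile: length 17, value 90
- 2×urn + 2×textile: length 22, value 78
- 3×urn + 1×textile: length 15, value 73
Best: 90 score.

90 score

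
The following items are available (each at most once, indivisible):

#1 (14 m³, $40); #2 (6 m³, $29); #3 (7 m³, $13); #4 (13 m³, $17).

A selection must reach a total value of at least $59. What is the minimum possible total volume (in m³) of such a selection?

20

Subsets with value ≥ 59, sorted by total volume:
- #1+#2: volume 20, value 69
- #2+#3+#4: volume 26, value 59
Minimum volume: 20 m³.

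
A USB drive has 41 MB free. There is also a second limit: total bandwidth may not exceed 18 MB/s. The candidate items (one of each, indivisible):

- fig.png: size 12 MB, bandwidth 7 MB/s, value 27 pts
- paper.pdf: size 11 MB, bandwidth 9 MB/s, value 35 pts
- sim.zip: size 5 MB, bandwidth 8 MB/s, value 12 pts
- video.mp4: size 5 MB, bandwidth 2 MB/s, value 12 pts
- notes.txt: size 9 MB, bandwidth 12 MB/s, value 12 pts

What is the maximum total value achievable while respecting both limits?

Feasible sets respecting both limits:
- fig.png+paper.pdf+video.mp4: size 28, bandwidth 18, value 74
- fig.png+paper.pdf: size 23, bandwidth 16, value 62
- fig.png+sim.zip+video.mp4: size 22, bandwidth 17, value 51
- paper.pdf+sim.zip: size 16, bandwidth 17, value 47
Best: 74 pts.

74 pts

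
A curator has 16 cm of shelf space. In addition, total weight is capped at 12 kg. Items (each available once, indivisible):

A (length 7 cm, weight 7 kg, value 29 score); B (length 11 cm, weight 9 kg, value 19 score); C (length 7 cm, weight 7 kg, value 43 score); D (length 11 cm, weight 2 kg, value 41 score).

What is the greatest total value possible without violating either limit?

Feasible sets respecting both limits:
- C: length 7, weight 7, value 43
- D: length 11, weight 2, value 41
- A: length 7, weight 7, value 29
Best: 43 score.

43 score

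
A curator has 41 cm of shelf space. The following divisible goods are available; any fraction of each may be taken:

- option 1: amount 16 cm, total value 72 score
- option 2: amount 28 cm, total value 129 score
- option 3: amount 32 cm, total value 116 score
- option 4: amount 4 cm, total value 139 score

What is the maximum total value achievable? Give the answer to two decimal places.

308.50

Take in order of value per unit:
- option 4 (139/4 per unit): all 4 → value 139, running total 139.00
- option 2 (129/28 per unit): all 28 → value 129, running total 268.00
- option 1 (72/16 per unit): 9 of 16 → value 9×72/16 = 40.5000, running total 308.50
Total 308.50.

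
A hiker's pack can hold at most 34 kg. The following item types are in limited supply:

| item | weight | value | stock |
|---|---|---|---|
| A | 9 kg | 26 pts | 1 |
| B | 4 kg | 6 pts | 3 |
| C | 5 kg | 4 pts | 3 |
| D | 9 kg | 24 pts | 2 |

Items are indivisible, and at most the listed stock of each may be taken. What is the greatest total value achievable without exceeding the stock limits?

Top feasible selections:
- 1×A + 1×B + 2×D: weight 31, value 80
- 1×A + 1×C + 2×D: weight 32, value 78
- 1×A + 2×D: weight 27, value 74
Best: 80 pts.

80 pts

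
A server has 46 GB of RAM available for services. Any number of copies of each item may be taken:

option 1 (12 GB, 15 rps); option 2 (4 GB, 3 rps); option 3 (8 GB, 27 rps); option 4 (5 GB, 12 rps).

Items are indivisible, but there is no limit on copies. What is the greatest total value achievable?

147 rps

Best value-per-unit is option 3 at 27/8; filling with it alone gives 5×27 = 135.
Optimal mix: 5×option 3 + 1×option 4 → memory 45, value 147.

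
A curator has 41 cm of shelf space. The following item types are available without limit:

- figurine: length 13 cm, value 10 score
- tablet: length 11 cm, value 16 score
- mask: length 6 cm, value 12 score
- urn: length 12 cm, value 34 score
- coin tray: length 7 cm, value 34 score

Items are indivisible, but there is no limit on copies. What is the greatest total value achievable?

Best value-per-unit is coin tray at 34/7; filling with it alone gives 5×34 = 170.
Optimal mix: 1×mask + 5×coin tray → length 41, value 182.

182 score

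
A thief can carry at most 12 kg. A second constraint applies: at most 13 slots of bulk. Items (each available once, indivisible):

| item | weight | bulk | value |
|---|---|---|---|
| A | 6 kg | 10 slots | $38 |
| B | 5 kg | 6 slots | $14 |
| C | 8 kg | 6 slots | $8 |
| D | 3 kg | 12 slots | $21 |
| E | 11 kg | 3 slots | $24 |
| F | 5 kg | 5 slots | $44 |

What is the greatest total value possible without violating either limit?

$58

Feasible sets respecting both limits:
- B+F: weight 10, bulk 11, value 58
- F: weight 5, bulk 5, value 44
- A: weight 6, bulk 10, value 38
- E: weight 11, bulk 3, value 24
Best: $58.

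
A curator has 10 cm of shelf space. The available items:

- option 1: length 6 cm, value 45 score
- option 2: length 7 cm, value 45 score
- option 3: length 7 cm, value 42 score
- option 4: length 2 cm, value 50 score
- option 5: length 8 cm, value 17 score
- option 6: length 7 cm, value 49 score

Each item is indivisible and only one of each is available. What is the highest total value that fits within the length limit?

99 score

Check high-value combinations within 10 cm:
- option 4+option 6: length 2+7=9, value 50+49=99
- option 1+option 4: length 6+2=8, value 45+50=95
- option 2+option 4: length 7+2=9, value 45+50=95
- option 3+option 4: length 7+2=9, value 42+50=92
Best: 99 score.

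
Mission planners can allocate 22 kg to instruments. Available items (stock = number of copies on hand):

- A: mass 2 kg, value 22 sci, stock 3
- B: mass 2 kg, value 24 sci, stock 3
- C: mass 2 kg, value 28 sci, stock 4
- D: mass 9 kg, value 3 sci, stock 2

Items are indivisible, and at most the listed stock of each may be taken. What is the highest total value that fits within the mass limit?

250 sci

Best selections within mass 22 and stock limits:
- 3×A + 3×B + 4×C: mass 20, value 250
- 2×A + 3×B + 4×C: mass 18, value 228
- 3×A + 2×B + 4×C: mass 18, value 226
- 3×A + 3×B + 3×C: mass 18, value 222
Best: 250 sci.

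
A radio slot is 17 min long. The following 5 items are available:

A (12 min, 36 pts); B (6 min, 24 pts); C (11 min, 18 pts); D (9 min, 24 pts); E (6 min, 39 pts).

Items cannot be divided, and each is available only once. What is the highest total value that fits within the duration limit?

Check high-value combinations within 17 min:
- B+E: duration 6+6=12, value 24+39=63
- D+E: duration 9+6=15, value 24+39=63
- C+E: duration 11+6=17, value 18+39=57
- B+D: duration 6+9=15, value 24+24=48
- B+C: duration 6+11=17, value 24+18=42
Best: 63 pts.

63 pts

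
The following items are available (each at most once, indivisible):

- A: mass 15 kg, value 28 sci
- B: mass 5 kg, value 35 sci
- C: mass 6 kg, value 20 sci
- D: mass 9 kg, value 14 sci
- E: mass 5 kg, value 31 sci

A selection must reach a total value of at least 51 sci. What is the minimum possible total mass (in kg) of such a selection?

10

Subsets with value ≥ 51, sorted by total mass:
- B+E: mass 10, value 66
- B+C: mass 11, value 55
- C+E: mass 11, value 51
- B+C+E: mass 16, value 86
Minimum mass: 10 kg.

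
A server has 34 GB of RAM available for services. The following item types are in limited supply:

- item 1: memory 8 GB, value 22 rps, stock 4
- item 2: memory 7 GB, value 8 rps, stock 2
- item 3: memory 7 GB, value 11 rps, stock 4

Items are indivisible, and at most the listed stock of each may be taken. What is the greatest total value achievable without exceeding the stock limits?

Best selections within memory 34 and stock limits:
- 4×item 1: memory 32, value 88
- 3×item 1 + 1×item 3: memory 31, value 77
- 3×item 1 + 1×item 2: memory 31, value 74
- 3×item 1: memory 24, value 66
Best: 88 rps.

88 rps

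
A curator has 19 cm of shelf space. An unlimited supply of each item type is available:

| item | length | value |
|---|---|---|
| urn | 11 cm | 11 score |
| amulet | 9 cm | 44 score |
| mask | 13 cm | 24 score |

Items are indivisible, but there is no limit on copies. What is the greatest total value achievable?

Best value-per-unit is amulet at 44/9, and filling with it alone uses length 2×9=18. No mix of the others beats 2×44 = 88.

88 score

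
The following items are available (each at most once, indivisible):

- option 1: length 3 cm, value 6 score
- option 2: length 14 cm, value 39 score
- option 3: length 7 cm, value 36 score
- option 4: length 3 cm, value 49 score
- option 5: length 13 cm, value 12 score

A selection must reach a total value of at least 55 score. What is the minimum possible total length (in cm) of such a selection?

6

Subsets with value ≥ 55, sorted by total length:
- option 1+option 4: length 6, value 55
- option 3+option 4: length 10, value 85
- option 1+option 3+option 4: length 13, value 91
Minimum length: 6 cm.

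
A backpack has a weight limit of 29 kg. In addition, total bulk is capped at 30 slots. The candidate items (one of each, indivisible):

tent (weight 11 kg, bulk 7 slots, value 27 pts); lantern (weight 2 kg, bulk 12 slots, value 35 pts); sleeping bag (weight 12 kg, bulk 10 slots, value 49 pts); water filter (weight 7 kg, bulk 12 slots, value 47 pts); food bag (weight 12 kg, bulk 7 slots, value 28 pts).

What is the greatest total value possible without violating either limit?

112 pts

Feasible sets respecting both limits:
- lantern+sleeping bag+food bag: weight 26, bulk 29, value 112
- tent+lantern+sleeping bag: weight 25, bulk 29, value 111
- sleeping bag+water filter: weight 19, bulk 22, value 96
Best: 112 pts.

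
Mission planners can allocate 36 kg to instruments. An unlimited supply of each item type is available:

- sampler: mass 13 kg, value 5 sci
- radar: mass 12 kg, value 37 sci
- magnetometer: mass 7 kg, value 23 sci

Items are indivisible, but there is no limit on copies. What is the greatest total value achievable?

Best value-per-unit is magnetometer at 23/7, and filling with it alone uses mass 5×7=35. No mix of the others beats 5×23 = 115.

115 sci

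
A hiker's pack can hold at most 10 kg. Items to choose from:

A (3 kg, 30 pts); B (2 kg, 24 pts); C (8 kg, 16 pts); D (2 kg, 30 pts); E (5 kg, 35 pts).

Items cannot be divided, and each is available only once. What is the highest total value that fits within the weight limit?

Check high-value combinations within 10 kg:
- A+D+E: weight 3+2+5=10, value 30+30+35=95
- B+D+E: weight 2+2+5=9, value 24+30+35=89
- A+B+E: weight 3+2+5=10, value 30+24+35=89
- A+B+D: weight 3+2+2=7, value 30+24+30=84
Best: 95 pts.

95 pts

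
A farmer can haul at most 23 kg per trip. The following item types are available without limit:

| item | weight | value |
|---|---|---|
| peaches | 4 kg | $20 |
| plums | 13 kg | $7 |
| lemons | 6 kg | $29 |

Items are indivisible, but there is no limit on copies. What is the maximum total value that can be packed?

$109

Best value-per-unit is peaches at 20/4; filling with it alone gives 5×20 = 100.
Optimal mix: 4×peaches + 1×lemons → weight 22, value 109.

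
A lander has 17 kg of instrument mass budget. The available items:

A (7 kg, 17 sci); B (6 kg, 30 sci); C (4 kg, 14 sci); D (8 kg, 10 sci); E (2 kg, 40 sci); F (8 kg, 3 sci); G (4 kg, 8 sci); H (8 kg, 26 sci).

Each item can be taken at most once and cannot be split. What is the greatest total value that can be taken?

This is a 0/1 knapsack; check combinations near the capacity.
- B+E+H: mass 6+2+8=16, value 30+40+26=96
- B+C+E+G: mass 6+4+2+4=16, value 30+14+40+8=92
- A+B+E: mass 7+6+2=15, value 17+30+40=87
- B+C+E: mass 6+4+2=12, value 30+14+40=84
- A+E+H: mass 7+2+8=17, value 17+40+26=83
Best: 96 sci.

96 sci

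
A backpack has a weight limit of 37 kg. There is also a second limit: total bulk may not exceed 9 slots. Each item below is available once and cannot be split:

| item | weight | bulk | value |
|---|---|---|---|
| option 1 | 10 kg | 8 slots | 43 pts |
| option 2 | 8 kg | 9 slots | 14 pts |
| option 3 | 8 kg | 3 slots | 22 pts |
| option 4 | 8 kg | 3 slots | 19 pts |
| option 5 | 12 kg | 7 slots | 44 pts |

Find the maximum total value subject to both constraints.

Feasible sets respecting both limits:
- option 5: weight 12, bulk 7, value 44
- option 1: weight 10, bulk 8, value 43
- option 3+option 4: weight 16, bulk 6, value 41
- option 3: weight 8, bulk 3, value 22
Best: 44 pts.

44 pts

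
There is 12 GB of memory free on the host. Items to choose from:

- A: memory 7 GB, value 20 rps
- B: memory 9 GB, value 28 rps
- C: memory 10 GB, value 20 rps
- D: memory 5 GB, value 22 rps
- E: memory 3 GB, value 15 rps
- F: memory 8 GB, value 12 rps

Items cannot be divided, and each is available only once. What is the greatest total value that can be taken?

Check high-value combinations within 12 GB:
- B+E: memory 9+3=12, value 28+15=43
- A+D: memory 7+5=12, value 20+22=42
- D+E: memory 5+3=8, value 22+15=37
- A+E: memory 7+3=10, value 20+15=35
Best: 43 rps.

43 rps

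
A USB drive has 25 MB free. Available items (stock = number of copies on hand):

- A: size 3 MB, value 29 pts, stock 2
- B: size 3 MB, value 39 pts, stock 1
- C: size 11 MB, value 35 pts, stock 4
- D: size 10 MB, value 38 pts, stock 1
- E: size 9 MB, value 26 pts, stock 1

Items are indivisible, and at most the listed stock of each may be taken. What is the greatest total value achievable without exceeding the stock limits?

135 pts

Top feasible selections:
- 2×A + 1×B + 1×D: size 19, value 135
- 2×A + 1×B + 1×C: size 20, value 132
Best: 135 pts.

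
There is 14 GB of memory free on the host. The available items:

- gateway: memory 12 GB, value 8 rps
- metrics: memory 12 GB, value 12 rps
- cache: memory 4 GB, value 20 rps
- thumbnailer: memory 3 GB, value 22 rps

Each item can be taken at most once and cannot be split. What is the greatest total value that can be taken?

This is a 0/1 knapsack; check combinations near the capacity.
- cache+thumbnailer: memory 4+3=7, value 20+22=42
- thumbnailer: memory 3, value 22
- cache: memory 4, value 20
- metrics: memory 12, value 12
- gateway: memory 12, value 8
Best: 42 rps.

42 rps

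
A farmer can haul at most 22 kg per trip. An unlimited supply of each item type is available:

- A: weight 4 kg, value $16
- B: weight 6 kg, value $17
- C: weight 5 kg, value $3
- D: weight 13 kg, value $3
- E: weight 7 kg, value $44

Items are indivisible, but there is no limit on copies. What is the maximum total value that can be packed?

$132

Best value-per-unit is E at 44/7, and filling with it alone uses weight 3×7=21. No mix of the others beats 3×44 = 132.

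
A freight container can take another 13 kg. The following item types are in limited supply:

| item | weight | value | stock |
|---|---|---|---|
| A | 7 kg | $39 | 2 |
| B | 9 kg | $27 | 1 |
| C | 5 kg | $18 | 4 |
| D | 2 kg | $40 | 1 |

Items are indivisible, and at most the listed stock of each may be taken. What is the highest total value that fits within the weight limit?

$79

Top feasible selections:
- 1×A + 1×D: weight 9, value 79
- 2×C + 1×D: weight 12, value 76
Best: $79.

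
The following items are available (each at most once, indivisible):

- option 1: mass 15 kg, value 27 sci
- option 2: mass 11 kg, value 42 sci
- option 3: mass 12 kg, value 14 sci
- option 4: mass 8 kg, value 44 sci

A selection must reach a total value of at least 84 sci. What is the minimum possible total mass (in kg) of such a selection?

Subsets with value ≥ 84, sorted by total mass:
- option 2+option 4: mass 19, value 86
- option 2+option 3+option 4: mass 31, value 100
- option 1+option 2+option 4: mass 34, value 113
Minimum mass: 19 kg.

19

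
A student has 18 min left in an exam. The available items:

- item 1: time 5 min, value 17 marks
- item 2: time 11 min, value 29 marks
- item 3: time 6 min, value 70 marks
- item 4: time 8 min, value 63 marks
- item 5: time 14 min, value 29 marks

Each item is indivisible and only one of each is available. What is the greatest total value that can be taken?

Check high-value combinations within 18 min:
- item 3+item 4: time 6+8=14, value 70+63=133
- item 2+item 3: time 11+6=17, value 29+70=99
- item 1+item 3: time 5+6=11, value 17+70=87
- item 1+item 4: time 5+8=13, value 17+63=80
Best: 133 marks.

133 marks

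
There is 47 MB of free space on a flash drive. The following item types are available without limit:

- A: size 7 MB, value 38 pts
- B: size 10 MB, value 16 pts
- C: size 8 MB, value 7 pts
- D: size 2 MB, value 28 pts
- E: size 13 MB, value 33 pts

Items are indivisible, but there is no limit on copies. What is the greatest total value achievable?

644 pts

Best value-per-unit is D at 28/2, and filling with it alone uses size 23×2=46. No mix of the others beats 23×28 = 644.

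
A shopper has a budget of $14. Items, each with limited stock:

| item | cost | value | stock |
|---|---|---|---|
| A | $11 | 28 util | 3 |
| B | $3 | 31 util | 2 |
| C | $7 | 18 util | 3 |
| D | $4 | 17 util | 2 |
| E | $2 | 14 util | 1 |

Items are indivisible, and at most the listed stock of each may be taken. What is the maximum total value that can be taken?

96 util

Best selections within cost 14 and stock limits:
- 2×B + 2×D: cost 14, value 96
- 2×B + 1×D + 1×E: cost 12, value 93
- 2×B + 1×C: cost 13, value 80
Best: 96 util.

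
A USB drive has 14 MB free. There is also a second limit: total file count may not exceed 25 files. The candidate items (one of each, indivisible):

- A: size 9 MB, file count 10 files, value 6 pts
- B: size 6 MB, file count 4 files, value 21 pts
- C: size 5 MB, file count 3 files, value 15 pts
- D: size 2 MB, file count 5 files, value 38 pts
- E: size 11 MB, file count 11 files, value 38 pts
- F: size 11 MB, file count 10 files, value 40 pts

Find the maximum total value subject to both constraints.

Feasible sets respecting both limits:
- D+F: size 13, file count 15, value 78
- D+E: size 13, file count 16, value 76
- B+C+D: size 13, file count 12, value 74
Best: 78 pts.

78 pts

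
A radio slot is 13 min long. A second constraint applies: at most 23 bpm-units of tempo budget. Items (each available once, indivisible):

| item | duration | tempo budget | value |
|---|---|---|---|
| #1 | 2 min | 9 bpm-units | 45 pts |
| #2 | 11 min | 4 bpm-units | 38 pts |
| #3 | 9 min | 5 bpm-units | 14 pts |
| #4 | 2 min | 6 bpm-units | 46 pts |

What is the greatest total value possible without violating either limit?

105 pts

Feasible sets respecting both limits:
- #1+#3+#4: duration 13, tempo budget 20, value 105
- #1+#4: duration 4, tempo budget 15, value 91
- #2+#4: duration 13, tempo budget 10, value 84
Best: 105 pts.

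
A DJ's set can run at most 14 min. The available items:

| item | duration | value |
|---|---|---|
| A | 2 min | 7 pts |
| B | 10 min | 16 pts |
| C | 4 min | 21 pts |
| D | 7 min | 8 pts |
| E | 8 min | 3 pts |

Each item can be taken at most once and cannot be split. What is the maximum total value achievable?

37 pts

Check high-value combinations within 14 min:
- B+C: duration 10+4=14, value 16+21=37
- A+C+D: duration 2+4+7=13, value 7+21+8=36
- A+C+E: duration 2+4+8=14, value 7+21+3=31
- C+D: duration 4+7=11, value 21+8=29
- A+C: duration 2+4=6, value 7+21=28
Best: 37 pts.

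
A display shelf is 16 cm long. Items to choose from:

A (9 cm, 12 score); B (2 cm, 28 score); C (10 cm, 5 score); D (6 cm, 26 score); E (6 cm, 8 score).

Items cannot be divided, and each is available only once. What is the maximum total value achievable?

Check high-value combinations within 16 cm:
- B+D+E: length 2+6+6=14, value 28+26+8=62
- B+D: length 2+6=8, value 28+26=54
- A+B: length 9+2=11, value 12+28=40
Best: 62 score.

62 score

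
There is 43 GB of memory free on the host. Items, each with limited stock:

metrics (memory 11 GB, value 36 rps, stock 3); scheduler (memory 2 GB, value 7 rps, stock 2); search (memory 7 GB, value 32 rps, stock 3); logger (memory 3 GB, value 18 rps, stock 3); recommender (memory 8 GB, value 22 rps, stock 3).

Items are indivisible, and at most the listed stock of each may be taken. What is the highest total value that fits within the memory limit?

193 rps

Best selections within memory 43 and stock limits:
- 1×metrics + 1×scheduler + 3×search + 3×logger: memory 43, value 193
- 1×metrics + 3×search + 3×logger: memory 41, value 186
- 2×scheduler + 3×search + 3×logger + 1×recommender: memory 42, value 186
Best: 193 rps.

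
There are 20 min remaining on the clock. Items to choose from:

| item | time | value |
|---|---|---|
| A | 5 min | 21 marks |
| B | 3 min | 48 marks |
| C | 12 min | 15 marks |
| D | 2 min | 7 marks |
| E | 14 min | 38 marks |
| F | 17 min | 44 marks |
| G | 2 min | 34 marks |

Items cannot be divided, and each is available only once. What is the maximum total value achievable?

120 marks

This is a 0/1 knapsack; check combinations near the capacity.
- B+E+G: time 3+14+2=19, value 48+38+34=120
- A+B+D+G: time 5+3+2+2=12, value 21+48+7+34=110
- B+C+D+G: time 3+12+2+2=19, value 48+15+7+34=104
- A+B+G: time 5+3+2=10, value 21+48+34=103
Best: 120 marks.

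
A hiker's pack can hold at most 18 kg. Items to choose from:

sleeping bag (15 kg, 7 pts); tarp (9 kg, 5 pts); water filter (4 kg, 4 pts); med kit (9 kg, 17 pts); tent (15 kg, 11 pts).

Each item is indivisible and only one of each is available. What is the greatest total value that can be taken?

22 pts

Check high-value combinations within 18 kg:
- tarp+med kit: weight 9+9=18, value 5+17=22
- water filter+med kit: weight 4+9=13, value 4+17=21
- med kit: weight 9, value 17
- tent: weight 15, value 11
- tarp+water filter: weight 9+4=13, value 5+4=9
Best: 22 pts.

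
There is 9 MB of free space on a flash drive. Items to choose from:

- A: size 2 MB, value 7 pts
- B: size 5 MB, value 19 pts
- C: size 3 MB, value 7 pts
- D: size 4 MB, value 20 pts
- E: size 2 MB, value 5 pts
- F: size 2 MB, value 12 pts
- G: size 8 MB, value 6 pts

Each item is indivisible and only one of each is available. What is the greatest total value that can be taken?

Check high-value combinations within 9 MB:
- A+D+F: size 2+4+2=8, value 7+20+12=39
- B+D: size 5+4=9, value 19+20=39
- C+D+F: size 3+4+2=9, value 7+20+12=39
- A+B+F: size 2+5+2=9, value 7+19+12=38
Best: 39 pts.

39 pts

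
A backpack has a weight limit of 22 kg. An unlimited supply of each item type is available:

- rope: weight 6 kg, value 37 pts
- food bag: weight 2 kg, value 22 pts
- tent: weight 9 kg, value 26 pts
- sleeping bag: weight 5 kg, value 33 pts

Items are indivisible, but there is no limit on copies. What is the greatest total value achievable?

Best value-per-unit is food bag at 22/2, and filling with it alone uses weight 11×2=22. No mix of the others beats 11×22 = 242.

242 pts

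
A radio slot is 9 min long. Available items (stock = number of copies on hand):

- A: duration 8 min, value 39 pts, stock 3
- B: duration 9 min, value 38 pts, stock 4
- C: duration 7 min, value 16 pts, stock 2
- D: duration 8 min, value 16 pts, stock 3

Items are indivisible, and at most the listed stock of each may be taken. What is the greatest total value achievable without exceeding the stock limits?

39 pts

Top feasible selections:
- 1×A: duration 8, value 39
- 1×B: duration 9, value 38
- 1×C: duration 7, value 16
- 1×D: duration 8, value 16
Best: 39 pts.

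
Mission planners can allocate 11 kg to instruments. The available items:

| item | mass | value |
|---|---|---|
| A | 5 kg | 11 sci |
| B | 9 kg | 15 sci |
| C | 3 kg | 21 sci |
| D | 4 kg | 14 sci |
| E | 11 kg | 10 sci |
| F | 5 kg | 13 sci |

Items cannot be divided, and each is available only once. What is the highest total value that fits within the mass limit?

35 sci

Check high-value combinations within 11 kg:
- C+D: mass 3+4=7, value 21+14=35
- C+F: mass 3+5=8, value 21+13=34
- A+C: mass 5+3=8, value 11+21=32
- D+F: mass 4+5=9, value 14+13=27
- A+D: mass 5+4=9, value 11+14=25
Best: 35 sci.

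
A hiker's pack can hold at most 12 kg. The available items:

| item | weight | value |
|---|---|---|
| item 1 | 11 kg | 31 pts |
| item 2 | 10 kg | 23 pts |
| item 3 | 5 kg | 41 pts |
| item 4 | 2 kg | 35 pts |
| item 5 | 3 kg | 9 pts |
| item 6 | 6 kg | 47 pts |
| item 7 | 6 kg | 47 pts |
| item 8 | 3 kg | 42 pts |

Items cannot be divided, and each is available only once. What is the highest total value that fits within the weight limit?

124 pts

Check high-value combinations within 12 kg:
- item 4+item 6+item 8: weight 2+6+3=11, value 35+47+42=124
- item 4+item 7+item 8: weight 2+6+3=11, value 35+47+42=124
- item 3+item 4+item 8: weight 5+2+3=10, value 41+35+42=118
- item 5+item 6+item 8: weight 3+6+3=12, value 9+47+42=98
- item 5+item 7+item 8: weight 3+6+3=12, value 9+47+42=98
Best: 124 pts.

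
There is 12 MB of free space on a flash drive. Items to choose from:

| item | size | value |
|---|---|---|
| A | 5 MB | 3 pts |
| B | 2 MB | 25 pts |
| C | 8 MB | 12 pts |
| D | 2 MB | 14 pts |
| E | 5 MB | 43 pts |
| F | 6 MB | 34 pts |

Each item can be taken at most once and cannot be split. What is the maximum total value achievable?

Check high-value combinations within 12 MB:
- B+D+E: size 2+2+5=9, value 25+14+43=82
- E+F: size 5+6=11, value 43+34=77
- B+D+F: size 2+2+6=10, value 25+14+34=73
- A+B+E: size 5+2+5=12, value 3+25+43=71
- B+E: size 2+5=7, value 25+43=68
Best: 82 pts.

82 pts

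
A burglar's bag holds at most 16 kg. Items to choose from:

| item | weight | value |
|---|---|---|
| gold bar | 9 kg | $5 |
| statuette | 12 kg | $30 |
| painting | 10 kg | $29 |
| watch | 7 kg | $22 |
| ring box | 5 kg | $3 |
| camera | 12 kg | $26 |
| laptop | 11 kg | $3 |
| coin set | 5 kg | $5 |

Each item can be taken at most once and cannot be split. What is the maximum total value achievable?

$34

Check high-value combinations within 16 kg:
- painting+coin set: weight 10+5=15, value 29+5=34
- painting+ring box: weight 10+5=15, value 29+3=32
- statuette: weight 12, value 30
- painting: weight 10, value 29
- watch+coin set: weight 7+5=12, value 22+5=27
Best: $34.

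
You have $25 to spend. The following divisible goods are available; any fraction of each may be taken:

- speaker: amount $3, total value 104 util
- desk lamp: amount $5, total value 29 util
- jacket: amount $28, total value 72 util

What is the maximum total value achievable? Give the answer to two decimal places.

Take in order of value per unit:
- speaker (104/3 per unit): all 3 → value 104, running total 104.00
- desk lamp (29/5 per unit): all 5 → value 29, running total 133.00
- jacket (72/28 per unit): 17 of 28 → value 17×72/28 = 43.7143, running total 176.71
Total 176.71.

176.71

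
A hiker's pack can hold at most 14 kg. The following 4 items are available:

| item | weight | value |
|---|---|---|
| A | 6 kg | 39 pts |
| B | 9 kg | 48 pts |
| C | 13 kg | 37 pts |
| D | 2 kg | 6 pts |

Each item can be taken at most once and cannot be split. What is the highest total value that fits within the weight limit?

Check high-value combinations within 14 kg:
- B+D: weight 9+2=11, value 48+6=54
- B: weight 9, value 48
- A+D: weight 6+2=8, value 39+6=45
Best: 54 pts.

54 pts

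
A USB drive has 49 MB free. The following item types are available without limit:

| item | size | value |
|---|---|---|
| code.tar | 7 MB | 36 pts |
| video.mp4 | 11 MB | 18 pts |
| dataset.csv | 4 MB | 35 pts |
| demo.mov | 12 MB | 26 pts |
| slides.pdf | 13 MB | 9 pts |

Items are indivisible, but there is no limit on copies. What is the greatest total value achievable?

Best value-per-unit is dataset.csv at 35/4, and filling with it alone uses size 12×4=48. No mix of the others beats 12×35 = 420.

420 pts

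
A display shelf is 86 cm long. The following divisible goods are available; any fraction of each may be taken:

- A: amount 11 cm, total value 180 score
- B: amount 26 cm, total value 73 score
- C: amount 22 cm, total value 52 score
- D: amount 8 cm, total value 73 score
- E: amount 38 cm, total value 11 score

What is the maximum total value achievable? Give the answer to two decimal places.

383.50

Take in order of value per unit:
- A (180/11 per unit): all 11 → value 180, running total 180.00
- D (73/8 per unit): all 8 → value 73, running total 253.00
- B (73/26 per unit): all 26 → value 73, running total 326.00
- C (52/22 per unit): all 22 → value 52, running total 378.00
- E (11/38 per unit): 19 of 38 → value 19×11/38 = 5.5000, running total 383.50
Total 383.50.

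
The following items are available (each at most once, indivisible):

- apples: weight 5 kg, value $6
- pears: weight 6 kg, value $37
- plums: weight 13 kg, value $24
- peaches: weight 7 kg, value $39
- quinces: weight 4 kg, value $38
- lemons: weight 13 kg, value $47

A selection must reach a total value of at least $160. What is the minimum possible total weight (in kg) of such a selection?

30

Subsets with value ≥ 160, sorted by total weight:
- pears+peaches+quinces+lemons: weight 30, value 161
- apples+pears+peaches+quinces+lemons: weight 35, value 167
- pears+plums+peaches+quinces+lemons: weight 43, value 185
- apples+pears+plums+peaches+quinces+lemons: weight 48, value 191
Minimum weight: 30 kg.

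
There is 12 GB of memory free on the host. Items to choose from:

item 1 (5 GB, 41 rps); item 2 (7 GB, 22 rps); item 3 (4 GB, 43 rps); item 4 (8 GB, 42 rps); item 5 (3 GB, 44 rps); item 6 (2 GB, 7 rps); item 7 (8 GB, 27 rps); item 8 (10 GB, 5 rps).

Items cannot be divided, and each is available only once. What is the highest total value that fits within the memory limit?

Check high-value combinations within 12 GB:
- item 1+item 3+item 5: memory 5+4+3=12, value 41+43+44=128
- item 3+item 5+item 6: memory 4+3+2=9, value 43+44+7=94
- item 1+item 5+item 6: memory 5+3+2=10, value 41+44+7=92
- item 1+item 3+item 6: memory 5+4+2=11, value 41+43+7=91
- item 3+item 5: memory 4+3=7, value 43+44=87
Best: 128 rps.

128 rps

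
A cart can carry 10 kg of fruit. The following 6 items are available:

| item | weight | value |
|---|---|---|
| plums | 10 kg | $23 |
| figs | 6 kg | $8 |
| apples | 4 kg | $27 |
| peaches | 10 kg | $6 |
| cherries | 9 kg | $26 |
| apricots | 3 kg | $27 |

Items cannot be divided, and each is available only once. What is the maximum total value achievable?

Check high-value combinations within 10 kg:
- apples+apricots: weight 4+3=7, value 27+27=54
- figs+apricots: weight 6+3=9, value 8+27=35
- figs+apples: weight 6+4=10, value 8+27=35
Best: $54.

$54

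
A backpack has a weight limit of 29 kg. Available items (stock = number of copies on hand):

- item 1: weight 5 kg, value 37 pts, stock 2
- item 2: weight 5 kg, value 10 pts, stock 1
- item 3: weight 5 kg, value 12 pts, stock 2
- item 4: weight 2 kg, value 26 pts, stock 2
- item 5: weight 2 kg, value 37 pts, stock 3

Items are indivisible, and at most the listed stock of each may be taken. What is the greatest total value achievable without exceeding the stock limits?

249 pts

Best selections within weight 29 and stock limits:
- 2×item 1 + 1×item 3 + 2×item 4 + 3×item 5: weight 25, value 249
- 2×item 1 + 1×item 2 + 2×item 4 + 3×item 5: weight 25, value 247
- 2×item 1 + 2×item 4 + 3×item 5: weight 20, value 237
- 2×item 1 + 2×item 3 + 1×item 4 + 3×item 5: weight 28, value 235
Best: 249 pts.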